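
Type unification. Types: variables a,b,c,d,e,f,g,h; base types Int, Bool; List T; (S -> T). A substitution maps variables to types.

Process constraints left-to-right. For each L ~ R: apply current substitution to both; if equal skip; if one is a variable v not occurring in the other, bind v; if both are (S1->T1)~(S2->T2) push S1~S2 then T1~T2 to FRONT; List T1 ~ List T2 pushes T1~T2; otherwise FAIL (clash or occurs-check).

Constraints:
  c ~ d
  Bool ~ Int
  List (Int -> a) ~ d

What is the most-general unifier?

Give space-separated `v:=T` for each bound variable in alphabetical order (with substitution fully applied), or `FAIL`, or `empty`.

Answer: FAIL

Derivation:
step 1: unify c ~ d  [subst: {-} | 2 pending]
  bind c := d
step 2: unify Bool ~ Int  [subst: {c:=d} | 1 pending]
  clash: Bool vs Int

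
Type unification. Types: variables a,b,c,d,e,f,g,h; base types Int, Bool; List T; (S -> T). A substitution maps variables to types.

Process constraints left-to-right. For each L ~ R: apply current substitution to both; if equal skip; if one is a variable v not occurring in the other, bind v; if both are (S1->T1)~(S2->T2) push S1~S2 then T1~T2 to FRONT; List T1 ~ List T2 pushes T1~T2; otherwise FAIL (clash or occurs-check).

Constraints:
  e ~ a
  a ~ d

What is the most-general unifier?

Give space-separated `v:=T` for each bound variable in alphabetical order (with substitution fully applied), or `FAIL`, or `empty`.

Answer: a:=d e:=d

Derivation:
step 1: unify e ~ a  [subst: {-} | 1 pending]
  bind e := a
step 2: unify a ~ d  [subst: {e:=a} | 0 pending]
  bind a := d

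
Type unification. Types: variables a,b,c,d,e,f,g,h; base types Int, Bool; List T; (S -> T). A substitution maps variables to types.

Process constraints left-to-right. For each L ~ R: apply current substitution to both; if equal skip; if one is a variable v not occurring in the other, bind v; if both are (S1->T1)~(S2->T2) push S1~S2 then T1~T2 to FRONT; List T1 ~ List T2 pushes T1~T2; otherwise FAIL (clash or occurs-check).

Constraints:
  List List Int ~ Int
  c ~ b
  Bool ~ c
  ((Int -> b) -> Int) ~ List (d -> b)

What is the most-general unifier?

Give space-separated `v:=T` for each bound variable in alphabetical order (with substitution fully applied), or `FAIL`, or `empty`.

step 1: unify List List Int ~ Int  [subst: {-} | 3 pending]
  clash: List List Int vs Int

Answer: FAIL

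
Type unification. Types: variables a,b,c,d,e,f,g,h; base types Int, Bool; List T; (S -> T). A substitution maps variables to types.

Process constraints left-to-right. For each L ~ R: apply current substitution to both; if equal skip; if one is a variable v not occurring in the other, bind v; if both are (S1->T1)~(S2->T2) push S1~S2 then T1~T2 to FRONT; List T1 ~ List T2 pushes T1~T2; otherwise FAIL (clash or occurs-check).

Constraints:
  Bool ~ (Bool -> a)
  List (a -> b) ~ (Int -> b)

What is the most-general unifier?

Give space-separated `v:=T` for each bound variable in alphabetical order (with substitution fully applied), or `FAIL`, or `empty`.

Answer: FAIL

Derivation:
step 1: unify Bool ~ (Bool -> a)  [subst: {-} | 1 pending]
  clash: Bool vs (Bool -> a)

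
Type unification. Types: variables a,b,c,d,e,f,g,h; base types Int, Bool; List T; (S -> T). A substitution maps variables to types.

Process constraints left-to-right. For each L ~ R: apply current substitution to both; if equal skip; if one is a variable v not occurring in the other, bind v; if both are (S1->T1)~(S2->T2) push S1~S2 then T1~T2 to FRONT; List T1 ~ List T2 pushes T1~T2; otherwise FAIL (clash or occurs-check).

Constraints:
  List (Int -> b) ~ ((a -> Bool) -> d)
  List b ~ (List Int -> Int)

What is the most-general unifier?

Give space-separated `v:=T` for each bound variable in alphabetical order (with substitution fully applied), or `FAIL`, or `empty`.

Answer: FAIL

Derivation:
step 1: unify List (Int -> b) ~ ((a -> Bool) -> d)  [subst: {-} | 1 pending]
  clash: List (Int -> b) vs ((a -> Bool) -> d)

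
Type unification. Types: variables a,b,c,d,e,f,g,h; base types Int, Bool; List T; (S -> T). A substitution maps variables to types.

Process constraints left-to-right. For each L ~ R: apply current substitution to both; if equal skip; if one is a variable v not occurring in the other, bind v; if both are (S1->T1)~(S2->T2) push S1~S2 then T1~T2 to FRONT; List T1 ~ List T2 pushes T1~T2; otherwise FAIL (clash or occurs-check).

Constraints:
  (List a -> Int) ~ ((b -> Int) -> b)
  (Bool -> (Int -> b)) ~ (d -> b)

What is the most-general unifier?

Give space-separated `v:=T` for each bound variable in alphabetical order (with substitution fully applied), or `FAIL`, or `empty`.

Answer: FAIL

Derivation:
step 1: unify (List a -> Int) ~ ((b -> Int) -> b)  [subst: {-} | 1 pending]
  -> decompose arrow: push List a~(b -> Int), Int~b
step 2: unify List a ~ (b -> Int)  [subst: {-} | 2 pending]
  clash: List a vs (b -> Int)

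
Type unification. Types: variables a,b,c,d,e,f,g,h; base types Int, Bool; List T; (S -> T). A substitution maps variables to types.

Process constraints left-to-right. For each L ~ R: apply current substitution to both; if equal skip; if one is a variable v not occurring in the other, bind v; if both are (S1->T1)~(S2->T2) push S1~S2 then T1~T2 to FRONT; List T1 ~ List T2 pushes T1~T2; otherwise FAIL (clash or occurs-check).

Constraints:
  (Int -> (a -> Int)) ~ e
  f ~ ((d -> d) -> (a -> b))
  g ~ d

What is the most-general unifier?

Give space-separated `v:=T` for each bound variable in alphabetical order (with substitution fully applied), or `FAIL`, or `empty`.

Answer: e:=(Int -> (a -> Int)) f:=((d -> d) -> (a -> b)) g:=d

Derivation:
step 1: unify (Int -> (a -> Int)) ~ e  [subst: {-} | 2 pending]
  bind e := (Int -> (a -> Int))
step 2: unify f ~ ((d -> d) -> (a -> b))  [subst: {e:=(Int -> (a -> Int))} | 1 pending]
  bind f := ((d -> d) -> (a -> b))
step 3: unify g ~ d  [subst: {e:=(Int -> (a -> Int)), f:=((d -> d) -> (a -> b))} | 0 pending]
  bind g := d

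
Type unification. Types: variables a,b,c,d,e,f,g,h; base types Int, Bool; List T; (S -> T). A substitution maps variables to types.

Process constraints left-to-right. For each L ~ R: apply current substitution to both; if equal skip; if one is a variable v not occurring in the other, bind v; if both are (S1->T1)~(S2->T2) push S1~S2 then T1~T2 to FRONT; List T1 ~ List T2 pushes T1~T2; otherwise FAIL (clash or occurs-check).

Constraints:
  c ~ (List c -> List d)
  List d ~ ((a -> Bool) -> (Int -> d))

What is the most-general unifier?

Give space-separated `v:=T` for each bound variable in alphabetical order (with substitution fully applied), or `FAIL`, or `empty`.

step 1: unify c ~ (List c -> List d)  [subst: {-} | 1 pending]
  occurs-check fail: c in (List c -> List d)

Answer: FAIL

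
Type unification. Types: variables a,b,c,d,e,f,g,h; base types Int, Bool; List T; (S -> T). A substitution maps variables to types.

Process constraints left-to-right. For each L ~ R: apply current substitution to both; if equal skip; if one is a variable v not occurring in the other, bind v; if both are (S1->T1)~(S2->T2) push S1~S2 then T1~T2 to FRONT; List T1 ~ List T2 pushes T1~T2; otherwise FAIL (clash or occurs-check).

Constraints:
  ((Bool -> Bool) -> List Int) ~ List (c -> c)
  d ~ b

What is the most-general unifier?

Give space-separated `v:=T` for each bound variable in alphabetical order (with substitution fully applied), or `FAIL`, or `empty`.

step 1: unify ((Bool -> Bool) -> List Int) ~ List (c -> c)  [subst: {-} | 1 pending]
  clash: ((Bool -> Bool) -> List Int) vs List (c -> c)

Answer: FAIL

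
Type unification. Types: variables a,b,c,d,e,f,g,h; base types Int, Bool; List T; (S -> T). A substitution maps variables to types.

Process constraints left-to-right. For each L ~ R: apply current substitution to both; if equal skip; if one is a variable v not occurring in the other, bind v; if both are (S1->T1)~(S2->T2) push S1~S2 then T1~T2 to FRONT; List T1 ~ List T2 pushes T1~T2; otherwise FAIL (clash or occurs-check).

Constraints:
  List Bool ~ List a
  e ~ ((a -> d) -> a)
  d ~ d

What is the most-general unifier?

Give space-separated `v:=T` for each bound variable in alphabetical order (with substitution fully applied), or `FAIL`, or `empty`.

step 1: unify List Bool ~ List a  [subst: {-} | 2 pending]
  -> decompose List: push Bool~a
step 2: unify Bool ~ a  [subst: {-} | 2 pending]
  bind a := Bool
step 3: unify e ~ ((Bool -> d) -> Bool)  [subst: {a:=Bool} | 1 pending]
  bind e := ((Bool -> d) -> Bool)
step 4: unify d ~ d  [subst: {a:=Bool, e:=((Bool -> d) -> Bool)} | 0 pending]
  -> identical, skip

Answer: a:=Bool e:=((Bool -> d) -> Bool)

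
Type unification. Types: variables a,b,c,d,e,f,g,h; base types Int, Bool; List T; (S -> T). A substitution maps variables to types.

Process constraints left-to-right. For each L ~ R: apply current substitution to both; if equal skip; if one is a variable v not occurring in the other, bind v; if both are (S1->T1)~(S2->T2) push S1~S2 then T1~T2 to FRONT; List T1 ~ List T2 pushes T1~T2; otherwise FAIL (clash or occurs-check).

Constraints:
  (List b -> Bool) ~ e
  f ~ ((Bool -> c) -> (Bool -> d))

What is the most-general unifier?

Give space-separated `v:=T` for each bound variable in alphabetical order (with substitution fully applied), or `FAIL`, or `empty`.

Answer: e:=(List b -> Bool) f:=((Bool -> c) -> (Bool -> d))

Derivation:
step 1: unify (List b -> Bool) ~ e  [subst: {-} | 1 pending]
  bind e := (List b -> Bool)
step 2: unify f ~ ((Bool -> c) -> (Bool -> d))  [subst: {e:=(List b -> Bool)} | 0 pending]
  bind f := ((Bool -> c) -> (Bool -> d))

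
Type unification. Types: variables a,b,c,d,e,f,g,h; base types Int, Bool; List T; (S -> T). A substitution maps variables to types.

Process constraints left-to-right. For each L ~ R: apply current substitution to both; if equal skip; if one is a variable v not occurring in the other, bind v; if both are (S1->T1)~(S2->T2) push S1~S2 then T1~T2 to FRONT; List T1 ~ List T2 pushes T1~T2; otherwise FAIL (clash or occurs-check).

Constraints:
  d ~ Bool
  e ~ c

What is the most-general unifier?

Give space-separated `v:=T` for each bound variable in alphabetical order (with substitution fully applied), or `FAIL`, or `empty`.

step 1: unify d ~ Bool  [subst: {-} | 1 pending]
  bind d := Bool
step 2: unify e ~ c  [subst: {d:=Bool} | 0 pending]
  bind e := c

Answer: d:=Bool e:=c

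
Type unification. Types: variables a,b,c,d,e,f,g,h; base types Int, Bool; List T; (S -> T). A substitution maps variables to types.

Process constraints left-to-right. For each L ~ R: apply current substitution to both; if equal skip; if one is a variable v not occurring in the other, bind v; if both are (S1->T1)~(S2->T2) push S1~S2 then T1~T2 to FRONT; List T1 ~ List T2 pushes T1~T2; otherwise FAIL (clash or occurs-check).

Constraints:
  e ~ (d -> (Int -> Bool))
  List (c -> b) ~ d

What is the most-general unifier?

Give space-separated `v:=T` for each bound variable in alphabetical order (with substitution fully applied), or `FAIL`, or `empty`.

step 1: unify e ~ (d -> (Int -> Bool))  [subst: {-} | 1 pending]
  bind e := (d -> (Int -> Bool))
step 2: unify List (c -> b) ~ d  [subst: {e:=(d -> (Int -> Bool))} | 0 pending]
  bind d := List (c -> b)

Answer: d:=List (c -> b) e:=(List (c -> b) -> (Int -> Bool))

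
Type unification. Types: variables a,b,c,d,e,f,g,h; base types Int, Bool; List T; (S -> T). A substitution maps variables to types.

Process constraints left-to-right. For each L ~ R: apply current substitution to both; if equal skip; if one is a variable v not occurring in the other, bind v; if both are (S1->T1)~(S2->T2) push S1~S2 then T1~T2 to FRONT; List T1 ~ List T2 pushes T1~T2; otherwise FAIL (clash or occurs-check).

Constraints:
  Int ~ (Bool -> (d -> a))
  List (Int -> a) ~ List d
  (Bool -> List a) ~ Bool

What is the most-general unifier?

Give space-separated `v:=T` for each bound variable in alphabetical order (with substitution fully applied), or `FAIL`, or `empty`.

Answer: FAIL

Derivation:
step 1: unify Int ~ (Bool -> (d -> a))  [subst: {-} | 2 pending]
  clash: Int vs (Bool -> (d -> a))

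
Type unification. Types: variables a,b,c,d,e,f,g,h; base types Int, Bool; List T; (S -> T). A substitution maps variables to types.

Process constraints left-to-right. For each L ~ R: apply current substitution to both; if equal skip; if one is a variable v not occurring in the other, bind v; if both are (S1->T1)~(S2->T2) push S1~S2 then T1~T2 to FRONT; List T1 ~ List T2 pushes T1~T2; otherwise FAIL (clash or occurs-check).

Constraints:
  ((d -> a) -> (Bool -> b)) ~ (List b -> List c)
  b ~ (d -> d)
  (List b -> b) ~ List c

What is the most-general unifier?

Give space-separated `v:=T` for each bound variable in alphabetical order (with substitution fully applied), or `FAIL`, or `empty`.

Answer: FAIL

Derivation:
step 1: unify ((d -> a) -> (Bool -> b)) ~ (List b -> List c)  [subst: {-} | 2 pending]
  -> decompose arrow: push (d -> a)~List b, (Bool -> b)~List c
step 2: unify (d -> a) ~ List b  [subst: {-} | 3 pending]
  clash: (d -> a) vs List b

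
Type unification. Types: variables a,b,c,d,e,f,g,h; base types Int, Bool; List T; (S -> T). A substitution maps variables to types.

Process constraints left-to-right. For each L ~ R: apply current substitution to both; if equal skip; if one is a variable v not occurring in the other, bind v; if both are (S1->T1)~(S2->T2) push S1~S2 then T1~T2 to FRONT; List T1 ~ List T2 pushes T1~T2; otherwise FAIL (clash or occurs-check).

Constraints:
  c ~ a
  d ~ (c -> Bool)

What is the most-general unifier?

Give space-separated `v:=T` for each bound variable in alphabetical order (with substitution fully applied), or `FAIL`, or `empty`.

step 1: unify c ~ a  [subst: {-} | 1 pending]
  bind c := a
step 2: unify d ~ (a -> Bool)  [subst: {c:=a} | 0 pending]
  bind d := (a -> Bool)

Answer: c:=a d:=(a -> Bool)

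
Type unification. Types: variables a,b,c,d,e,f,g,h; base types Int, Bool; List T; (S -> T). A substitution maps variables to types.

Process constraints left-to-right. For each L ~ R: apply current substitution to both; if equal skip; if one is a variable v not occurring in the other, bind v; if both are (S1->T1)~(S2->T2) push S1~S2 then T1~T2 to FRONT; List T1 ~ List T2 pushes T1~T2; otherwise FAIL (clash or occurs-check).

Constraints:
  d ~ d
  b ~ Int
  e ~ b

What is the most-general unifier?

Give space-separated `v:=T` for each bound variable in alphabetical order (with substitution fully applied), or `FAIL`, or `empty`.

Answer: b:=Int e:=Int

Derivation:
step 1: unify d ~ d  [subst: {-} | 2 pending]
  -> identical, skip
step 2: unify b ~ Int  [subst: {-} | 1 pending]
  bind b := Int
step 3: unify e ~ Int  [subst: {b:=Int} | 0 pending]
  bind e := Int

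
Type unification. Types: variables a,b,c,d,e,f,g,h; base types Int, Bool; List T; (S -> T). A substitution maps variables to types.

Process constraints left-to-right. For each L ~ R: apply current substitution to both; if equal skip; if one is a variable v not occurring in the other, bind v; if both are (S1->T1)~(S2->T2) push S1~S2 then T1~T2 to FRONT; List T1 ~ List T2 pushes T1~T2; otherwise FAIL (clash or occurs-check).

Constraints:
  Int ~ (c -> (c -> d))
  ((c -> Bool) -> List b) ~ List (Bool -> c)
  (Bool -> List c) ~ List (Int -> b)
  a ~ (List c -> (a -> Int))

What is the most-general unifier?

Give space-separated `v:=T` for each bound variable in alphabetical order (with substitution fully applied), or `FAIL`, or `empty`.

step 1: unify Int ~ (c -> (c -> d))  [subst: {-} | 3 pending]
  clash: Int vs (c -> (c -> d))

Answer: FAIL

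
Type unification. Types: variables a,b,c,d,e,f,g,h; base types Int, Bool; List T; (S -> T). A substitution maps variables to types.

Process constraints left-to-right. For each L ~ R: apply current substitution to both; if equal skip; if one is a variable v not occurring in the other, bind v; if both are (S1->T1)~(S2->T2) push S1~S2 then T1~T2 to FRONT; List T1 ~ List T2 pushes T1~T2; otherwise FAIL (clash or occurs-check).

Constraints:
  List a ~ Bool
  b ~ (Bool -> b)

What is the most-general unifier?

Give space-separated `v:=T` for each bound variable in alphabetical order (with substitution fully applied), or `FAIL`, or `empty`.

step 1: unify List a ~ Bool  [subst: {-} | 1 pending]
  clash: List a vs Bool

Answer: FAIL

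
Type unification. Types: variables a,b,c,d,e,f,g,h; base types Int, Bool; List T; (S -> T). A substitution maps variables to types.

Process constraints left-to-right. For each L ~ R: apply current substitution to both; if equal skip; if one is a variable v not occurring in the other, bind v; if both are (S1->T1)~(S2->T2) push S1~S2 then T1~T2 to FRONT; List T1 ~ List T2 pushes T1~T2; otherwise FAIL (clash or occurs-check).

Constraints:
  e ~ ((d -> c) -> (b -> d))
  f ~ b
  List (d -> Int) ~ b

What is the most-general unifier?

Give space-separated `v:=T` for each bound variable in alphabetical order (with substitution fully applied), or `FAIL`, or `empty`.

Answer: b:=List (d -> Int) e:=((d -> c) -> (List (d -> Int) -> d)) f:=List (d -> Int)

Derivation:
step 1: unify e ~ ((d -> c) -> (b -> d))  [subst: {-} | 2 pending]
  bind e := ((d -> c) -> (b -> d))
step 2: unify f ~ b  [subst: {e:=((d -> c) -> (b -> d))} | 1 pending]
  bind f := b
step 3: unify List (d -> Int) ~ b  [subst: {e:=((d -> c) -> (b -> d)), f:=b} | 0 pending]
  bind b := List (d -> Int)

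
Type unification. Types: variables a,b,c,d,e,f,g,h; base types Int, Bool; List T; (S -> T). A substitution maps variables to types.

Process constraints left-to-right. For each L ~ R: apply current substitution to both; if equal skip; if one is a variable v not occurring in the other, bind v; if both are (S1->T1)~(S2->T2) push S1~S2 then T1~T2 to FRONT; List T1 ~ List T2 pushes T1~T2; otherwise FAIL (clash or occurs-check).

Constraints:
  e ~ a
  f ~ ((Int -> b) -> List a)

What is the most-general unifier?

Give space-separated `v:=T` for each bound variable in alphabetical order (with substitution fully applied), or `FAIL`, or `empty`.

step 1: unify e ~ a  [subst: {-} | 1 pending]
  bind e := a
step 2: unify f ~ ((Int -> b) -> List a)  [subst: {e:=a} | 0 pending]
  bind f := ((Int -> b) -> List a)

Answer: e:=a f:=((Int -> b) -> List a)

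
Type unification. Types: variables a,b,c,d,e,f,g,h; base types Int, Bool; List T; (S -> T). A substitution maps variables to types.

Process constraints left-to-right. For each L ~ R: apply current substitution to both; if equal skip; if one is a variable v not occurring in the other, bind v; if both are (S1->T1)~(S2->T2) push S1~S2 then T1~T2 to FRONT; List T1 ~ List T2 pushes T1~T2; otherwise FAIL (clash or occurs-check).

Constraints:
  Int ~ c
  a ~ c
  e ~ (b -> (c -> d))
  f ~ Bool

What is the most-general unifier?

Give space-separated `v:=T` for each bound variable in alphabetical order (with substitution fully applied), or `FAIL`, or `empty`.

Answer: a:=Int c:=Int e:=(b -> (Int -> d)) f:=Bool

Derivation:
step 1: unify Int ~ c  [subst: {-} | 3 pending]
  bind c := Int
step 2: unify a ~ Int  [subst: {c:=Int} | 2 pending]
  bind a := Int
step 3: unify e ~ (b -> (Int -> d))  [subst: {c:=Int, a:=Int} | 1 pending]
  bind e := (b -> (Int -> d))
step 4: unify f ~ Bool  [subst: {c:=Int, a:=Int, e:=(b -> (Int -> d))} | 0 pending]
  bind f := Bool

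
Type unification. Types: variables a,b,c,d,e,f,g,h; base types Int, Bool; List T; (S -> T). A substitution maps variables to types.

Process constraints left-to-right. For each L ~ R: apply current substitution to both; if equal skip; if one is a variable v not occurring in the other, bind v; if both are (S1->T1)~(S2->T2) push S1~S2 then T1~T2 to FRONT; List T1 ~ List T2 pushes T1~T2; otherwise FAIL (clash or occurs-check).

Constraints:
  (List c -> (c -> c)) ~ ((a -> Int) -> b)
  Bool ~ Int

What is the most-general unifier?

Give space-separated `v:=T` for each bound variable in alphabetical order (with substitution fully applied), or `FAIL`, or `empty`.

step 1: unify (List c -> (c -> c)) ~ ((a -> Int) -> b)  [subst: {-} | 1 pending]
  -> decompose arrow: push List c~(a -> Int), (c -> c)~b
step 2: unify List c ~ (a -> Int)  [subst: {-} | 2 pending]
  clash: List c vs (a -> Int)

Answer: FAIL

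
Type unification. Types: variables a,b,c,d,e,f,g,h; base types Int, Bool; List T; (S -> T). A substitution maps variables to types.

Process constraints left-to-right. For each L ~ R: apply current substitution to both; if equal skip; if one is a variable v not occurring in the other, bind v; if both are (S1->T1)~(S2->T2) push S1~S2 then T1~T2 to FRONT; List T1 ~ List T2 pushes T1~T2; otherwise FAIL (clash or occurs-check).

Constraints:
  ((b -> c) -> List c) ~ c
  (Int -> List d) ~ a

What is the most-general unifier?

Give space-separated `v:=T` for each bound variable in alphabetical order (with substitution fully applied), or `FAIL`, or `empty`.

step 1: unify ((b -> c) -> List c) ~ c  [subst: {-} | 1 pending]
  occurs-check fail

Answer: FAIL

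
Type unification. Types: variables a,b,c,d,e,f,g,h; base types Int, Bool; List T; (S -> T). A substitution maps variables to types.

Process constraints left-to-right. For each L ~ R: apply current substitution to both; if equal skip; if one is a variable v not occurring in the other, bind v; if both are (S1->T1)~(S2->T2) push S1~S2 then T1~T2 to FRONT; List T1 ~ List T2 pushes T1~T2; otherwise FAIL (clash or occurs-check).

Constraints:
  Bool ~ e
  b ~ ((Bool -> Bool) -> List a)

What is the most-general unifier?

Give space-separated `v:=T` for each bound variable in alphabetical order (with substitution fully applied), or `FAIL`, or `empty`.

step 1: unify Bool ~ e  [subst: {-} | 1 pending]
  bind e := Bool
step 2: unify b ~ ((Bool -> Bool) -> List a)  [subst: {e:=Bool} | 0 pending]
  bind b := ((Bool -> Bool) -> List a)

Answer: b:=((Bool -> Bool) -> List a) e:=Bool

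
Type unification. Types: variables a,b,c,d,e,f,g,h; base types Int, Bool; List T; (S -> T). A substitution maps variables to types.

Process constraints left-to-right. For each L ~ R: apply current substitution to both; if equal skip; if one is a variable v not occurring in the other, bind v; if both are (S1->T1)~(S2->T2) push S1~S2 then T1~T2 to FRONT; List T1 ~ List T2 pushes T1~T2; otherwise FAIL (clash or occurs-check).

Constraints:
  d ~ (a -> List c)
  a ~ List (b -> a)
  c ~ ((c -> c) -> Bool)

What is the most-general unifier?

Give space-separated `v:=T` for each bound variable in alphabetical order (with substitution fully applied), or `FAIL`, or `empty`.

Answer: FAIL

Derivation:
step 1: unify d ~ (a -> List c)  [subst: {-} | 2 pending]
  bind d := (a -> List c)
step 2: unify a ~ List (b -> a)  [subst: {d:=(a -> List c)} | 1 pending]
  occurs-check fail: a in List (b -> a)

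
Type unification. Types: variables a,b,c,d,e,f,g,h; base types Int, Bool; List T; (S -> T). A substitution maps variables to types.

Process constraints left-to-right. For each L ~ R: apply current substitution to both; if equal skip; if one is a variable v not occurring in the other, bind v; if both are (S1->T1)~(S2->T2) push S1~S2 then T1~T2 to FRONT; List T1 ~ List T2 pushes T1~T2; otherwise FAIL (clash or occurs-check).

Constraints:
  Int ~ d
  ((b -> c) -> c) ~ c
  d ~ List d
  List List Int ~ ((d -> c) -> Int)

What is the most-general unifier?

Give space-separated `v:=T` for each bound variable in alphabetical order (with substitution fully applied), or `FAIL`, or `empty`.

Answer: FAIL

Derivation:
step 1: unify Int ~ d  [subst: {-} | 3 pending]
  bind d := Int
step 2: unify ((b -> c) -> c) ~ c  [subst: {d:=Int} | 2 pending]
  occurs-check fail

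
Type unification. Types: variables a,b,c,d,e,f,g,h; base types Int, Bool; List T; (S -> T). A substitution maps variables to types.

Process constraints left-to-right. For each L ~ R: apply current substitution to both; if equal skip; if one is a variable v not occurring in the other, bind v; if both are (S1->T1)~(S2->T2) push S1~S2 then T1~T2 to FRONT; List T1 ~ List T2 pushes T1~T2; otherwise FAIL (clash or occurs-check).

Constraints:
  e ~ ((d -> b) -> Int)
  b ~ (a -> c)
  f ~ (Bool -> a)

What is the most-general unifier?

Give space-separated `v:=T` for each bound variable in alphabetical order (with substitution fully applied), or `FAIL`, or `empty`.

step 1: unify e ~ ((d -> b) -> Int)  [subst: {-} | 2 pending]
  bind e := ((d -> b) -> Int)
step 2: unify b ~ (a -> c)  [subst: {e:=((d -> b) -> Int)} | 1 pending]
  bind b := (a -> c)
step 3: unify f ~ (Bool -> a)  [subst: {e:=((d -> b) -> Int), b:=(a -> c)} | 0 pending]
  bind f := (Bool -> a)

Answer: b:=(a -> c) e:=((d -> (a -> c)) -> Int) f:=(Bool -> a)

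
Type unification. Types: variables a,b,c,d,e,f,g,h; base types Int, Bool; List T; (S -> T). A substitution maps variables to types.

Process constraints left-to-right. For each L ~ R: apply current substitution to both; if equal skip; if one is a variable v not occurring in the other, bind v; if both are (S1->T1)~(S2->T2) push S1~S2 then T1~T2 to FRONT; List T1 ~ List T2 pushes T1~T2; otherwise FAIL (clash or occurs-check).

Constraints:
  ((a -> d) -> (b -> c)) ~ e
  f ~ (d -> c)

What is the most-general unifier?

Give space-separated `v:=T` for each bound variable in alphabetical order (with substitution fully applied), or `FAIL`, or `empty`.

step 1: unify ((a -> d) -> (b -> c)) ~ e  [subst: {-} | 1 pending]
  bind e := ((a -> d) -> (b -> c))
step 2: unify f ~ (d -> c)  [subst: {e:=((a -> d) -> (b -> c))} | 0 pending]
  bind f := (d -> c)

Answer: e:=((a -> d) -> (b -> c)) f:=(d -> c)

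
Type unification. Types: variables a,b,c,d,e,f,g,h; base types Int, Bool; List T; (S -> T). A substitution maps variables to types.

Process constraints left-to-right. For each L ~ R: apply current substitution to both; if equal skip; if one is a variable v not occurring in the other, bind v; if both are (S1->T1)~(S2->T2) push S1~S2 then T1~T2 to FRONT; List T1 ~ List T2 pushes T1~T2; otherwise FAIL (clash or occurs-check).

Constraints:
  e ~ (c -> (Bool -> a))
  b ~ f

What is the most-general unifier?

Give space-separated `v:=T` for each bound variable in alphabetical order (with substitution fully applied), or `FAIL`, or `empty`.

Answer: b:=f e:=(c -> (Bool -> a))

Derivation:
step 1: unify e ~ (c -> (Bool -> a))  [subst: {-} | 1 pending]
  bind e := (c -> (Bool -> a))
step 2: unify b ~ f  [subst: {e:=(c -> (Bool -> a))} | 0 pending]
  bind b := f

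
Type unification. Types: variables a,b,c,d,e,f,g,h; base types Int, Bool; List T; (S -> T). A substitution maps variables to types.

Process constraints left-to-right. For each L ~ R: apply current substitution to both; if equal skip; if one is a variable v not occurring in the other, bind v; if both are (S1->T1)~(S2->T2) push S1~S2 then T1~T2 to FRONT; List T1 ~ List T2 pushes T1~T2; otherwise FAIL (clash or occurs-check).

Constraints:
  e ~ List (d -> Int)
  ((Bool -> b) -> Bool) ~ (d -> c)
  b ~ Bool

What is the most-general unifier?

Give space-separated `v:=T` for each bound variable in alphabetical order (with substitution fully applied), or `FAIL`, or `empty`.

Answer: b:=Bool c:=Bool d:=(Bool -> Bool) e:=List ((Bool -> Bool) -> Int)

Derivation:
step 1: unify e ~ List (d -> Int)  [subst: {-} | 2 pending]
  bind e := List (d -> Int)
step 2: unify ((Bool -> b) -> Bool) ~ (d -> c)  [subst: {e:=List (d -> Int)} | 1 pending]
  -> decompose arrow: push (Bool -> b)~d, Bool~c
step 3: unify (Bool -> b) ~ d  [subst: {e:=List (d -> Int)} | 2 pending]
  bind d := (Bool -> b)
step 4: unify Bool ~ c  [subst: {e:=List (d -> Int), d:=(Bool -> b)} | 1 pending]
  bind c := Bool
step 5: unify b ~ Bool  [subst: {e:=List (d -> Int), d:=(Bool -> b), c:=Bool} | 0 pending]
  bind b := Bool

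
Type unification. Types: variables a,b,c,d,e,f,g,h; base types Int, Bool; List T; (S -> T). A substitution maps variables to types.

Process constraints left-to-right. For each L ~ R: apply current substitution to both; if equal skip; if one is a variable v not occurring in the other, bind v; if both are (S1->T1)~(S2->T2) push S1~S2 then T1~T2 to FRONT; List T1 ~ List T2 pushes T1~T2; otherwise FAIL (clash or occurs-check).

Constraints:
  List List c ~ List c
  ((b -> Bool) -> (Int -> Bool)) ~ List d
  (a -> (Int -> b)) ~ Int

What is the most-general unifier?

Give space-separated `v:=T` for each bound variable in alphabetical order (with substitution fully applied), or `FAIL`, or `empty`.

step 1: unify List List c ~ List c  [subst: {-} | 2 pending]
  -> decompose List: push List c~c
step 2: unify List c ~ c  [subst: {-} | 2 pending]
  occurs-check fail

Answer: FAIL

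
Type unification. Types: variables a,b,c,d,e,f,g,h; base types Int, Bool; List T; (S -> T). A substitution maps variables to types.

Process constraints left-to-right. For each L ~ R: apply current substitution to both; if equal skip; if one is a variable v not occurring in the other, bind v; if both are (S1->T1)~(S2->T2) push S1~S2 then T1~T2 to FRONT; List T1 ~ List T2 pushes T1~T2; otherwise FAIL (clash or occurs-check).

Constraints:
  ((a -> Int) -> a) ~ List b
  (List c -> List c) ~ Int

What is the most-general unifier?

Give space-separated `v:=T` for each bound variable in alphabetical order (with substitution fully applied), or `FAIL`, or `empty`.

step 1: unify ((a -> Int) -> a) ~ List b  [subst: {-} | 1 pending]
  clash: ((a -> Int) -> a) vs List b

Answer: FAIL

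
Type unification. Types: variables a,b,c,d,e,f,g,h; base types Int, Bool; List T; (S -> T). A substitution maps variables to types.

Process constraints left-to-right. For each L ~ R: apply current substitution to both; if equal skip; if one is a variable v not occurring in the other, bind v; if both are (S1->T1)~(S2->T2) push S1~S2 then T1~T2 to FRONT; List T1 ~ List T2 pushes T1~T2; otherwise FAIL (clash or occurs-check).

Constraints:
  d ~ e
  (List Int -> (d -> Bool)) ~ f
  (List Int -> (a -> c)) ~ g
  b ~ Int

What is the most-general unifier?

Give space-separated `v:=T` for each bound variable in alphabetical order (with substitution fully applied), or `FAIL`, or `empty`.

Answer: b:=Int d:=e f:=(List Int -> (e -> Bool)) g:=(List Int -> (a -> c))

Derivation:
step 1: unify d ~ e  [subst: {-} | 3 pending]
  bind d := e
step 2: unify (List Int -> (e -> Bool)) ~ f  [subst: {d:=e} | 2 pending]
  bind f := (List Int -> (e -> Bool))
step 3: unify (List Int -> (a -> c)) ~ g  [subst: {d:=e, f:=(List Int -> (e -> Bool))} | 1 pending]
  bind g := (List Int -> (a -> c))
step 4: unify b ~ Int  [subst: {d:=e, f:=(List Int -> (e -> Bool)), g:=(List Int -> (a -> c))} | 0 pending]
  bind b := Int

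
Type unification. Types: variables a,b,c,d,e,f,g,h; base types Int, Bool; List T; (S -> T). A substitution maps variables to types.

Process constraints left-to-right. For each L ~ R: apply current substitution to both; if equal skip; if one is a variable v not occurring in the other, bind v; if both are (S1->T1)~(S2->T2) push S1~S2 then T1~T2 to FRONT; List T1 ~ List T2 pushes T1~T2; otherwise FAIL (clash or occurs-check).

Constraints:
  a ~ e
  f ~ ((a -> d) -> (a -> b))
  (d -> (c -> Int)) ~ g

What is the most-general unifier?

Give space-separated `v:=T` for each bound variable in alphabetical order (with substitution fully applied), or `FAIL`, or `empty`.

Answer: a:=e f:=((e -> d) -> (e -> b)) g:=(d -> (c -> Int))

Derivation:
step 1: unify a ~ e  [subst: {-} | 2 pending]
  bind a := e
step 2: unify f ~ ((e -> d) -> (e -> b))  [subst: {a:=e} | 1 pending]
  bind f := ((e -> d) -> (e -> b))
step 3: unify (d -> (c -> Int)) ~ g  [subst: {a:=e, f:=((e -> d) -> (e -> b))} | 0 pending]
  bind g := (d -> (c -> Int))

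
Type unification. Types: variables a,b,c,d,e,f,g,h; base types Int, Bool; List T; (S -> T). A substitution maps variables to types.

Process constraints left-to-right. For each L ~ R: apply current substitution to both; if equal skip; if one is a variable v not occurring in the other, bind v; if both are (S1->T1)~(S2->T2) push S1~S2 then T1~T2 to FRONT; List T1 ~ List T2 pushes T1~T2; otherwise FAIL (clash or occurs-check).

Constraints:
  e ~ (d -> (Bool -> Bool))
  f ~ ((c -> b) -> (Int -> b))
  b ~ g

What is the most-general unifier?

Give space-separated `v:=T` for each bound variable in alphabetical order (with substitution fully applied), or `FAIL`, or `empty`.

Answer: b:=g e:=(d -> (Bool -> Bool)) f:=((c -> g) -> (Int -> g))

Derivation:
step 1: unify e ~ (d -> (Bool -> Bool))  [subst: {-} | 2 pending]
  bind e := (d -> (Bool -> Bool))
step 2: unify f ~ ((c -> b) -> (Int -> b))  [subst: {e:=(d -> (Bool -> Bool))} | 1 pending]
  bind f := ((c -> b) -> (Int -> b))
step 3: unify b ~ g  [subst: {e:=(d -> (Bool -> Bool)), f:=((c -> b) -> (Int -> b))} | 0 pending]
  bind b := g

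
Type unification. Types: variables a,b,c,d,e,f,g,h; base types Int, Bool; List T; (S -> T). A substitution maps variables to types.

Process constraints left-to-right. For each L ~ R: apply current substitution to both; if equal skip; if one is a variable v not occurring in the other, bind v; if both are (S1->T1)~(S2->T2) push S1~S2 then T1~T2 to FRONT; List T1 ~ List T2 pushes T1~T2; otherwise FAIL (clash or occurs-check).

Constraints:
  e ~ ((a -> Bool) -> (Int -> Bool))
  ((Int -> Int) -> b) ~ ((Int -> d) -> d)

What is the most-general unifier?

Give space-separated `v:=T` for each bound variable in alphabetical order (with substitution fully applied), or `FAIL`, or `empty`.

Answer: b:=Int d:=Int e:=((a -> Bool) -> (Int -> Bool))

Derivation:
step 1: unify e ~ ((a -> Bool) -> (Int -> Bool))  [subst: {-} | 1 pending]
  bind e := ((a -> Bool) -> (Int -> Bool))
step 2: unify ((Int -> Int) -> b) ~ ((Int -> d) -> d)  [subst: {e:=((a -> Bool) -> (Int -> Bool))} | 0 pending]
  -> decompose arrow: push (Int -> Int)~(Int -> d), b~d
step 3: unify (Int -> Int) ~ (Int -> d)  [subst: {e:=((a -> Bool) -> (Int -> Bool))} | 1 pending]
  -> decompose arrow: push Int~Int, Int~d
step 4: unify Int ~ Int  [subst: {e:=((a -> Bool) -> (Int -> Bool))} | 2 pending]
  -> identical, skip
step 5: unify Int ~ d  [subst: {e:=((a -> Bool) -> (Int -> Bool))} | 1 pending]
  bind d := Int
step 6: unify b ~ Int  [subst: {e:=((a -> Bool) -> (Int -> Bool)), d:=Int} | 0 pending]
  bind b := Int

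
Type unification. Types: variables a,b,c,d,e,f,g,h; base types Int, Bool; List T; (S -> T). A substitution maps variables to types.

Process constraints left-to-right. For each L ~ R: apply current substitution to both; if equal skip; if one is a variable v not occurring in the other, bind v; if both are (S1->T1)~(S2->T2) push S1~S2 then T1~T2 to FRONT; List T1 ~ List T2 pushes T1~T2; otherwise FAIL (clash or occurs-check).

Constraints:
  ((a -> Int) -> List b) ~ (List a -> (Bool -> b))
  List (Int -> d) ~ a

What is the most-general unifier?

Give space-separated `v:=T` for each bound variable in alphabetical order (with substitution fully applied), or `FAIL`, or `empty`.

step 1: unify ((a -> Int) -> List b) ~ (List a -> (Bool -> b))  [subst: {-} | 1 pending]
  -> decompose arrow: push (a -> Int)~List a, List b~(Bool -> b)
step 2: unify (a -> Int) ~ List a  [subst: {-} | 2 pending]
  clash: (a -> Int) vs List a

Answer: FAIL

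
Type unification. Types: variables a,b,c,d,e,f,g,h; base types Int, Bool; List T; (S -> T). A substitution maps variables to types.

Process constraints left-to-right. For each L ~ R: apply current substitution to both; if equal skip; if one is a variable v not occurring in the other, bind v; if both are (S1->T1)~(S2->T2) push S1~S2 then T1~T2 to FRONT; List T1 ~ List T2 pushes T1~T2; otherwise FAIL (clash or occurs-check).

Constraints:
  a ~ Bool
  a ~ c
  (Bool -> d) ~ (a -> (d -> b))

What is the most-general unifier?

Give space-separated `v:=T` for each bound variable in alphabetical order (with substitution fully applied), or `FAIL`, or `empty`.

Answer: FAIL

Derivation:
step 1: unify a ~ Bool  [subst: {-} | 2 pending]
  bind a := Bool
step 2: unify Bool ~ c  [subst: {a:=Bool} | 1 pending]
  bind c := Bool
step 3: unify (Bool -> d) ~ (Bool -> (d -> b))  [subst: {a:=Bool, c:=Bool} | 0 pending]
  -> decompose arrow: push Bool~Bool, d~(d -> b)
step 4: unify Bool ~ Bool  [subst: {a:=Bool, c:=Bool} | 1 pending]
  -> identical, skip
step 5: unify d ~ (d -> b)  [subst: {a:=Bool, c:=Bool} | 0 pending]
  occurs-check fail: d in (d -> b)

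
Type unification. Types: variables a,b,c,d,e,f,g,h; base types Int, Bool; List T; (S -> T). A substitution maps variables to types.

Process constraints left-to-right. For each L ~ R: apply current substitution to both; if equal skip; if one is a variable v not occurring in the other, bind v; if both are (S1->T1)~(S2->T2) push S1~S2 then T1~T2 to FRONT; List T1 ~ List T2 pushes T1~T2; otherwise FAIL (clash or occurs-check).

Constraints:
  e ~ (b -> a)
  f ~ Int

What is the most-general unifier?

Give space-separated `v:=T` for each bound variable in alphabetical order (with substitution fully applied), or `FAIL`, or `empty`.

Answer: e:=(b -> a) f:=Int

Derivation:
step 1: unify e ~ (b -> a)  [subst: {-} | 1 pending]
  bind e := (b -> a)
step 2: unify f ~ Int  [subst: {e:=(b -> a)} | 0 pending]
  bind f := Int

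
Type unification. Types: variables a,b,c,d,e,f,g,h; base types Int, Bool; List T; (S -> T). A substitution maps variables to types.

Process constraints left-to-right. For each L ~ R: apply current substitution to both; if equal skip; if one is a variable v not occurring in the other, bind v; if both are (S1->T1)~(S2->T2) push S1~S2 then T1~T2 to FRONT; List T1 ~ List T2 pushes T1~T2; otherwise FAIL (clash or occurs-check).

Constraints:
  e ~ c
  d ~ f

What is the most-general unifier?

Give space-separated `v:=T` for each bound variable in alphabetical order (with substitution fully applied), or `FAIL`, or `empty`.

Answer: d:=f e:=c

Derivation:
step 1: unify e ~ c  [subst: {-} | 1 pending]
  bind e := c
step 2: unify d ~ f  [subst: {e:=c} | 0 pending]
  bind d := f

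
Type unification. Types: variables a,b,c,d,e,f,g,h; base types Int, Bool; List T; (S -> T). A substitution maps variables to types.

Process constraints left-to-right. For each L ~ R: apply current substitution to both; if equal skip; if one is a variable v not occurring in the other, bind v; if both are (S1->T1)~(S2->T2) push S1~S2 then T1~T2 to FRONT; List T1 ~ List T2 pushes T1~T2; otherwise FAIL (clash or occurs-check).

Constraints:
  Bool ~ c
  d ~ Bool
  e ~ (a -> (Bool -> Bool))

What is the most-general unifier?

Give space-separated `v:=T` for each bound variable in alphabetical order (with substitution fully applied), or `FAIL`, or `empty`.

Answer: c:=Bool d:=Bool e:=(a -> (Bool -> Bool))

Derivation:
step 1: unify Bool ~ c  [subst: {-} | 2 pending]
  bind c := Bool
step 2: unify d ~ Bool  [subst: {c:=Bool} | 1 pending]
  bind d := Bool
step 3: unify e ~ (a -> (Bool -> Bool))  [subst: {c:=Bool, d:=Bool} | 0 pending]
  bind e := (a -> (Bool -> Bool))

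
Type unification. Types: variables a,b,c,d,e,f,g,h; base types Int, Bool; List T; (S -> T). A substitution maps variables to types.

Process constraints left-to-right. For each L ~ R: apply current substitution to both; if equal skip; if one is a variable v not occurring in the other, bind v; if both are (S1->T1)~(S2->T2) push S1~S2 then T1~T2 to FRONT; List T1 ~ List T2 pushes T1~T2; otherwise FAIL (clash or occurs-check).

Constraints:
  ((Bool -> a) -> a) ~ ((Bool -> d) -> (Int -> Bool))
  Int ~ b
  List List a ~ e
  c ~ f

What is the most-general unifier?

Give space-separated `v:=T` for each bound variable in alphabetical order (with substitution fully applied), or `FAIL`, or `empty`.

Answer: a:=(Int -> Bool) b:=Int c:=f d:=(Int -> Bool) e:=List List (Int -> Bool)

Derivation:
step 1: unify ((Bool -> a) -> a) ~ ((Bool -> d) -> (Int -> Bool))  [subst: {-} | 3 pending]
  -> decompose arrow: push (Bool -> a)~(Bool -> d), a~(Int -> Bool)
step 2: unify (Bool -> a) ~ (Bool -> d)  [subst: {-} | 4 pending]
  -> decompose arrow: push Bool~Bool, a~d
step 3: unify Bool ~ Bool  [subst: {-} | 5 pending]
  -> identical, skip
step 4: unify a ~ d  [subst: {-} | 4 pending]
  bind a := d
step 5: unify d ~ (Int -> Bool)  [subst: {a:=d} | 3 pending]
  bind d := (Int -> Bool)
step 6: unify Int ~ b  [subst: {a:=d, d:=(Int -> Bool)} | 2 pending]
  bind b := Int
step 7: unify List List (Int -> Bool) ~ e  [subst: {a:=d, d:=(Int -> Bool), b:=Int} | 1 pending]
  bind e := List List (Int -> Bool)
step 8: unify c ~ f  [subst: {a:=d, d:=(Int -> Bool), b:=Int, e:=List List (Int -> Bool)} | 0 pending]
  bind c := f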